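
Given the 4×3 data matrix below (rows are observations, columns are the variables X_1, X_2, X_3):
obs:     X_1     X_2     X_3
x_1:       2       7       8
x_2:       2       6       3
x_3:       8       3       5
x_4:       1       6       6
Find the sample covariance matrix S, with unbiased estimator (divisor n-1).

Step 1 — column means:
  mean(X_1) = (2 + 2 + 8 + 1) / 4 = 13/4 = 3.25
  mean(X_2) = (7 + 6 + 3 + 6) / 4 = 22/4 = 5.5
  mean(X_3) = (8 + 3 + 5 + 6) / 4 = 22/4 = 5.5

Step 2 — sample covariance S[i,j] = (1/(n-1)) · Σ_k (x_{k,i} - mean_i) · (x_{k,j} - mean_j), with n-1 = 3.
  S[X_1,X_1] = ((-1.25)·(-1.25) + (-1.25)·(-1.25) + (4.75)·(4.75) + (-2.25)·(-2.25)) / 3 = 30.75/3 = 10.25
  S[X_1,X_2] = ((-1.25)·(1.5) + (-1.25)·(0.5) + (4.75)·(-2.5) + (-2.25)·(0.5)) / 3 = -15.5/3 = -5.1667
  S[X_1,X_3] = ((-1.25)·(2.5) + (-1.25)·(-2.5) + (4.75)·(-0.5) + (-2.25)·(0.5)) / 3 = -3.5/3 = -1.1667
  S[X_2,X_2] = ((1.5)·(1.5) + (0.5)·(0.5) + (-2.5)·(-2.5) + (0.5)·(0.5)) / 3 = 9/3 = 3
  S[X_2,X_3] = ((1.5)·(2.5) + (0.5)·(-2.5) + (-2.5)·(-0.5) + (0.5)·(0.5)) / 3 = 4/3 = 1.3333
  S[X_3,X_3] = ((2.5)·(2.5) + (-2.5)·(-2.5) + (-0.5)·(-0.5) + (0.5)·(0.5)) / 3 = 13/3 = 4.3333

S is symmetric (S[j,i] = S[i,j]). Assembling:

S = [[10.25, -5.1667, -1.1667],
 [-5.1667, 3, 1.3333],
 [-1.1667, 1.3333, 4.3333]]


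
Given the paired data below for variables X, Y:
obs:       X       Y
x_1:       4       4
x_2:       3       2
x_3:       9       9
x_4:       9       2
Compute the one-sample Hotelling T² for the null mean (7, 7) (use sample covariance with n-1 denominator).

Step 1 — sample mean vector:
  mean(X) = (4 + 3 + 9 + 9) / 4 = 25/4 = 6.25
  mean(Y) = (4 + 2 + 9 + 2) / 4 = 17/4 = 4.25
  x̄ = (6.25, 4.25),  deviation x̄ - mu_0 = (6.25, 4.25) - (7, 7) = (-0.75, -2.75).

Step 2 — sample covariance matrix, S[i,j] = (1/(n-1)) · Σ_k (x_{k,i} - mean_i) · (x_{k,j} - mean_j), divisor n-1 = 3:
  S[X,X] = ((-2.25)·(-2.25) + (-3.25)·(-3.25) + (2.75)·(2.75) + (2.75)·(2.75)) / 3 = 30.75/3 = 10.25
  S[X,Y] = ((-2.25)·(-0.25) + (-3.25)·(-2.25) + (2.75)·(4.75) + (2.75)·(-2.25)) / 3 = 14.75/3 = 4.9167
  S[Y,Y] = ((-0.25)·(-0.25) + (-2.25)·(-2.25) + (4.75)·(4.75) + (-2.25)·(-2.25)) / 3 = 32.75/3 = 10.9167
  S = [[10.25, 4.9167],
 [4.9167, 10.9167]].

Step 3 — invert S. det(S) = 10.25·10.9167 - (4.9167)² = 87.7222.
  S^{-1} = (1/det) · [[d, -b], [-b, a]] = [[0.1244, -0.056],
 [-0.056, 0.1168]].

Step 4 — quadratic form (x̄ - mu_0)^T · S^{-1} · (x̄ - mu_0):
  S^{-1} · (x̄ - mu_0) = (0.0608, -0.2793),
  (x̄ - mu_0)^T · [...] = (-0.75)·(0.0608) + (-2.75)·(-0.2793) = 0.7225.

Step 5 — scale by n: T² = 4 · 0.7225 = 2.8898.

T² ≈ 2.8898


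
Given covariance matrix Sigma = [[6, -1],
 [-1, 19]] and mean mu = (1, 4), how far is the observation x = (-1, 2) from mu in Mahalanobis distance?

Step 1 — centre the observation: (x - mu) = (-2, -2).

Step 2 — invert Sigma. det(Sigma) = 6·19 - (-1)² = 113.
  Sigma^{-1} = (1/det) · [[d, -b], [-b, a]] = [[0.1681, 0.0088],
 [0.0088, 0.0531]].

Step 3 — form the quadratic (x - mu)^T · Sigma^{-1} · (x - mu):
  Sigma^{-1} · (x - mu) = (-0.354, -0.1239).
  (x - mu)^T · [Sigma^{-1} · (x - mu)] = (-2)·(-0.354) + (-2)·(-0.1239) = 0.9558.

Step 4 — take square root: d = √(0.9558) ≈ 0.9776.

d(x, mu) = √(0.9558) ≈ 0.9776


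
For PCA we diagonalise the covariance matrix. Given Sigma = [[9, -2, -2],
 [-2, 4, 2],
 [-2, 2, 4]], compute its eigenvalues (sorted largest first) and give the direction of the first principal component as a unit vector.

Step 1 — characteristic polynomial p(λ) = det(λI - Sigma) = λ³ - tr·λ² + c_1·λ - det, where tr = trace, c_1 = sum of the principal 2×2 minors, det = det(Sigma):
  tr = 9 + 4 + 4 = 17,
  c_1 = (9·4 - (-2)²) + (9·4 - (-2)²) + (4·4 - (2)²) = 32 + 32 + 12 = 76,
  det = 9·(4·4 - (2)²) - (-2)·((-2)·4 - (2)·(-2)) + (-2)·((-2)·(2) - 4·(-2)) = 9·(12) - (-2)·(-4) + (-2)·(4) = 92.
  So p(λ) = λ³ - 17λ² + 76λ - 92.
Step 2 — look for an integer root (rational root theorem: any rational root is an integer divisor of 92). Testing λ = 2:
  p(2) = 8 - 68 + 152 - 92 = 0  ✓
  Dividing out (λ - 2): p(λ) = (λ - 2)(λ² - 15λ + 46).
Step 3 — remaining eigenvalues from the quadratic λ² - 15λ + 46 = 0:
  Δ = 15² - 4·46 = 225 - 184 = 41,  λ = (15 ± √41)/2 = (15 ± 6.4031)/2 ≈ 10.7016 or 4.2984.
  Sorted: λ_1 = 10.7016,  λ_2 = 4.2984,  λ_3 = 2  (check: sum = 17 = tr ✓).

Step 4 — unit eigenvector for λ_1 ≈ 10.7016: v spans the null space of (Sigma - λ_1 I), whose rows are
  r_1 = (-1.7016, -2, -2),  r_2 = (-2, -6.7016, 2),  r_3 = (-2, 2, -6.7016).
  v is orthogonal to every row, so take v ∝ r_1 × r_2 = ((-2)·(2) - (-2)·(-6.7016), (-2)·(-2) - (-1.7016)·(2), (-1.7016)·(-6.7016) - (-2)·(-2)) ≈ (-17.4031, 7.4031, 7.4031).
  Rescale (multiply by -1 so the first nonzero entry is positive): u = (17.4031, -7.4031, -7.4031).
  ||u|| = √((17.4031)² + (-7.4031)² + (-7.4031)²) = √(412.4812) ≈ 20.3096,  v_1 = u/||u|| ≈ (0.8569, -0.3645, -0.3645) (||v_1|| = 1).

λ_1 = 10.7016,  λ_2 = 4.2984,  λ_3 = 2;  v_1 ≈ (0.8569, -0.3645, -0.3645)


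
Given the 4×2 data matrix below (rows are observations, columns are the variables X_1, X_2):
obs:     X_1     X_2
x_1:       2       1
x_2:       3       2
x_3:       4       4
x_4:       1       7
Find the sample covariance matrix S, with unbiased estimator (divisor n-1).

Step 1 — column means:
  mean(X_1) = (2 + 3 + 4 + 1) / 4 = 10/4 = 2.5
  mean(X_2) = (1 + 2 + 4 + 7) / 4 = 14/4 = 3.5

Step 2 — sample covariance S[i,j] = (1/(n-1)) · Σ_k (x_{k,i} - mean_i) · (x_{k,j} - mean_j), with n-1 = 3.
  S[X_1,X_1] = ((-0.5)·(-0.5) + (0.5)·(0.5) + (1.5)·(1.5) + (-1.5)·(-1.5)) / 3 = 5/3 = 1.6667
  S[X_1,X_2] = ((-0.5)·(-2.5) + (0.5)·(-1.5) + (1.5)·(0.5) + (-1.5)·(3.5)) / 3 = -4/3 = -1.3333
  S[X_2,X_2] = ((-2.5)·(-2.5) + (-1.5)·(-1.5) + (0.5)·(0.5) + (3.5)·(3.5)) / 3 = 21/3 = 7

S is symmetric (S[j,i] = S[i,j]). Assembling:

S = [[1.6667, -1.3333],
 [-1.3333, 7]]


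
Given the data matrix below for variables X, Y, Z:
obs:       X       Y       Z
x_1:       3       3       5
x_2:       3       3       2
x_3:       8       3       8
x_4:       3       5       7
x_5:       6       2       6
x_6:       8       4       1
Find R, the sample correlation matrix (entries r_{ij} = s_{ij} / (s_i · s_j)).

Step 1 — column means:
  mean(X) = (3 + 3 + 8 + 3 + 6 + 8) / 6 = 31/6 = 5.1667
  mean(Y) = (3 + 3 + 3 + 5 + 2 + 4) / 6 = 20/6 = 3.3333
  mean(Z) = (5 + 2 + 8 + 7 + 6 + 1) / 6 = 29/6 = 4.8333

Step 2 — sample variances and covariances s[i,j] = (1/(n-1)) · Σ_k (x_{k,i} - mean_i) · (x_{k,j} - mean_j), with n-1 = 5:
  s[X,X] = ((-2.1667)·(-2.1667) + (-2.1667)·(-2.1667) + (2.8333)·(2.8333) + (-2.1667)·(-2.1667) + (0.8333)·(0.8333) + (2.8333)·(2.8333)) / 5 = 30.8333/5 = 6.1667
  s[X,Y] = ((-2.1667)·(-0.3333) + (-2.1667)·(-0.3333) + (2.8333)·(-0.3333) + (-2.1667)·(1.6667) + (0.8333)·(-1.3333) + (2.8333)·(0.6667)) / 5 = -2.3333/5 = -0.4667
  s[X,Z] = ((-2.1667)·(0.1667) + (-2.1667)·(-2.8333) + (2.8333)·(3.1667) + (-2.1667)·(2.1667) + (0.8333)·(1.1667) + (2.8333)·(-3.8333)) / 5 = 0.1667/5 = 0.0333
  s[Y,Y] = ((-0.3333)·(-0.3333) + (-0.3333)·(-0.3333) + (-0.3333)·(-0.3333) + (1.6667)·(1.6667) + (-1.3333)·(-1.3333) + (0.6667)·(0.6667)) / 5 = 5.3333/5 = 1.0667
  s[Y,Z] = ((-0.3333)·(0.1667) + (-0.3333)·(-2.8333) + (-0.3333)·(3.1667) + (1.6667)·(2.1667) + (-1.3333)·(1.1667) + (0.6667)·(-3.8333)) / 5 = -0.6667/5 = -0.1333
  s[Z,Z] = ((0.1667)·(0.1667) + (-2.8333)·(-2.8333) + (3.1667)·(3.1667) + (2.1667)·(2.1667) + (1.1667)·(1.1667) + (-3.8333)·(-3.8333)) / 5 = 38.8333/5 = 7.7667
  Sample standard deviations s_i = √(s[i,i]):
  s(X) = √(6.1667) = 2.4833
  s(Y) = √(1.0667) = 1.0328
  s(Z) = √(7.7667) = 2.7869

Step 3 — r_{ij} = s_{ij} / (s_i · s_j):
  r[X,X] = 1 (diagonal).
  r[X,Y] = -0.4667 / (2.4833 · 1.0328) = -0.4667 / 2.5647 = -0.182
  r[X,Z] = 0.0333 / (2.4833 · 2.7869) = 0.0333 / 6.9206 = 0.0048
  r[Y,Y] = 1 (diagonal).
  r[Y,Z] = -0.1333 / (1.0328 · 2.7869) = -0.1333 / 2.8783 = -0.0463
  r[Z,Z] = 1 (diagonal).

R is symmetric with unit diagonal. Assembling:

R = [[1, -0.182, 0.0048],
 [-0.182, 1, -0.0463],
 [0.0048, -0.0463, 1]]


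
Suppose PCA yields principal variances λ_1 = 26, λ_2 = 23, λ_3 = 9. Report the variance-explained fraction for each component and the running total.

Step 1 — total variance = trace(Sigma) = Σ λ_i = 26 + 23 + 9 = 58.

Step 2 — fraction explained by component i = λ_i / Σ λ:
  PC1: 26/58 = 0.4483
  PC2: 23/58 = 0.3966
  PC3: 9/58 = 0.1552

Step 3 — cumulative fraction after k components = (λ_1 + ... + λ_k) / Σ λ:
  k = 1: 26/58 = 0.4483
  k = 2: (26 + 23)/58 = 49/58 = 0.8448
  k = 3: (26 + 23 + 9)/58 = 58/58 = 1

Summary (fraction, with percent):

explained: PC1 0.4483 (44.83%), PC2 0.3966 (39.66%), PC3 0.1552 (15.52%);  cumulative: 0.4483, 0.8448, 1


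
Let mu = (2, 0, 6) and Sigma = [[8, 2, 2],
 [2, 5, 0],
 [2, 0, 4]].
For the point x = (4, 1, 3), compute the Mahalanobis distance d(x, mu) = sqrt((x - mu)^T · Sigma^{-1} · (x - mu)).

Step 1 — centre the observation: (x - mu) = (2, 1, -3).

Step 2 — invert Sigma (cofactor / det for 3×3, or solve directly):
  Sigma^{-1} = [[0.1613, -0.0645, -0.0806],
 [-0.0645, 0.2258, 0.0323],
 [-0.0806, 0.0323, 0.2903]].

Step 3 — form the quadratic (x - mu)^T · Sigma^{-1} · (x - mu):
  Sigma^{-1} · (x - mu) = (0.5, 0, -1).
  (x - mu)^T · [Sigma^{-1} · (x - mu)] = (2)·(0.5) + (1)·(0) + (-3)·(-1) = 4.

Step 4 — take square root: d = √(4) ≈ 2.

d(x, mu) = √(4) ≈ 2


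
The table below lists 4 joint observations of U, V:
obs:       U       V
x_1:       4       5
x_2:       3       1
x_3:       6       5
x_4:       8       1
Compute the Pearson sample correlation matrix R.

Step 1 — column means:
  mean(U) = (4 + 3 + 6 + 8) / 4 = 21/4 = 5.25
  mean(V) = (5 + 1 + 5 + 1) / 4 = 12/4 = 3

Step 2 — sample variances and covariances s[i,j] = (1/(n-1)) · Σ_k (x_{k,i} - mean_i) · (x_{k,j} - mean_j), with n-1 = 3:
  s[U,U] = ((-1.25)·(-1.25) + (-2.25)·(-2.25) + (0.75)·(0.75) + (2.75)·(2.75)) / 3 = 14.75/3 = 4.9167
  s[U,V] = ((-1.25)·(2) + (-2.25)·(-2) + (0.75)·(2) + (2.75)·(-2)) / 3 = -2/3 = -0.6667
  s[V,V] = ((2)·(2) + (-2)·(-2) + (2)·(2) + (-2)·(-2)) / 3 = 16/3 = 5.3333
  Sample standard deviations s_i = √(s[i,i]):
  s(U) = √(4.9167) = 2.2174
  s(V) = √(5.3333) = 2.3094

Step 3 — r_{ij} = s_{ij} / (s_i · s_j):
  r[U,U] = 1 (diagonal).
  r[U,V] = -0.6667 / (2.2174 · 2.3094) = -0.6667 / 5.1208 = -0.1302
  r[V,V] = 1 (diagonal).

R is symmetric with unit diagonal. Assembling:

R = [[1, -0.1302],
 [-0.1302, 1]]


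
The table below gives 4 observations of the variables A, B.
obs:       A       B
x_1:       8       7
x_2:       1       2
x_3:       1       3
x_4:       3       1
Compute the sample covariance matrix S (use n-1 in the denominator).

Step 1 — column means:
  mean(A) = (8 + 1 + 1 + 3) / 4 = 13/4 = 3.25
  mean(B) = (7 + 2 + 3 + 1) / 4 = 13/4 = 3.25

Step 2 — sample covariance S[i,j] = (1/(n-1)) · Σ_k (x_{k,i} - mean_i) · (x_{k,j} - mean_j), with n-1 = 3.
  S[A,A] = ((4.75)·(4.75) + (-2.25)·(-2.25) + (-2.25)·(-2.25) + (-0.25)·(-0.25)) / 3 = 32.75/3 = 10.9167
  S[A,B] = ((4.75)·(3.75) + (-2.25)·(-1.25) + (-2.25)·(-0.25) + (-0.25)·(-2.25)) / 3 = 21.75/3 = 7.25
  S[B,B] = ((3.75)·(3.75) + (-1.25)·(-1.25) + (-0.25)·(-0.25) + (-2.25)·(-2.25)) / 3 = 20.75/3 = 6.9167

S is symmetric (S[j,i] = S[i,j]). Assembling:

S = [[10.9167, 7.25],
 [7.25, 6.9167]]


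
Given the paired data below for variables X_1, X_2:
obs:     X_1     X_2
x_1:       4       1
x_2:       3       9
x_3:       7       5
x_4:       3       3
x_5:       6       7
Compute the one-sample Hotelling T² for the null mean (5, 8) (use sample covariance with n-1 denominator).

Step 1 — sample mean vector:
  mean(X_1) = (4 + 3 + 7 + 3 + 6) / 5 = 23/5 = 4.6
  mean(X_2) = (1 + 9 + 5 + 3 + 7) / 5 = 25/5 = 5
  x̄ = (4.6, 5),  deviation x̄ - mu_0 = (4.6, 5) - (5, 8) = (-0.4, -3).

Step 2 — sample covariance matrix, S[i,j] = (1/(n-1)) · Σ_k (x_{k,i} - mean_i) · (x_{k,j} - mean_j), divisor n-1 = 4:
  S[X_1,X_1] = ((-0.6)·(-0.6) + (-1.6)·(-1.6) + (2.4)·(2.4) + (-1.6)·(-1.6) + (1.4)·(1.4)) / 4 = 13.2/4 = 3.3
  S[X_1,X_2] = ((-0.6)·(-4) + (-1.6)·(4) + (2.4)·(0) + (-1.6)·(-2) + (1.4)·(2)) / 4 = 2/4 = 0.5
  S[X_2,X_2] = ((-4)·(-4) + (4)·(4) + (0)·(0) + (-2)·(-2) + (2)·(2)) / 4 = 40/4 = 10
  S = [[3.3, 0.5],
 [0.5, 10]].

Step 3 — invert S. det(S) = 3.3·10 - (0.5)² = 32.75.
  S^{-1} = (1/det) · [[d, -b], [-b, a]] = [[0.3053, -0.0153],
 [-0.0153, 0.1008]].

Step 4 — quadratic form (x̄ - mu_0)^T · S^{-1} · (x̄ - mu_0):
  S^{-1} · (x̄ - mu_0) = (-0.0763, -0.2962),
  (x̄ - mu_0)^T · [...] = (-0.4)·(-0.0763) + (-3)·(-0.2962) = 0.9191.

Step 5 — scale by n: T² = 5 · 0.9191 = 4.5954.

T² ≈ 4.5954


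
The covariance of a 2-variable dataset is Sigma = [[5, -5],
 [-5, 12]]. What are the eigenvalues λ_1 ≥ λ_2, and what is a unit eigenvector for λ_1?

Step 1 — characteristic polynomial of 2×2 Sigma:
  det(Sigma - λI) = λ² - trace · λ + det = 0.
  trace = 5 + 12 = 17, det = 5·12 - (-5)² = 35.
Step 2 — discriminant:
  Δ = trace² - 4·det = 289 - 140 = 149.
Step 3 — eigenvalues:
  λ = (trace ± √Δ)/2 = (17 ± 12.2066)/2,
  λ_1 = 14.6033,  λ_2 = 2.3967.

Step 4 — unit eigenvector for λ_1: solve (Sigma - λ_1 I)v = 0. First row:
  (5 - 14.6033)·v_x + (-5)·v_y = 0, i.e. (-9.6033)·v_x + (-5)·v_y = 0,
  so v ∝ (b, λ_1 - a) = (-5, 9.6033); multiply by -1 so the first entry is positive: u = (5, -9.6033).
  ||u|| = √((5)² + (-9.6033)²) = √(117.2229) ≈ 10.827,
  v_1 = u/||u|| ≈ (0.4618, -0.887) (||v_1|| = 1).

λ_1 = 14.6033,  λ_2 = 2.3967;  v_1 ≈ (0.4618, -0.887)


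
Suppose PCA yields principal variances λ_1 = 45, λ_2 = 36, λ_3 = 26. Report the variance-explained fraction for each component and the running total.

Step 1 — total variance = trace(Sigma) = Σ λ_i = 45 + 36 + 26 = 107.

Step 2 — fraction explained by component i = λ_i / Σ λ:
  PC1: 45/107 = 0.4206
  PC2: 36/107 = 0.3364
  PC3: 26/107 = 0.243

Step 3 — cumulative fraction after k components = (λ_1 + ... + λ_k) / Σ λ:
  k = 1: 45/107 = 0.4206
  k = 2: (45 + 36)/107 = 81/107 = 0.757
  k = 3: (45 + 36 + 26)/107 = 107/107 = 1

Summary (fraction, with percent):

explained: PC1 0.4206 (42.06%), PC2 0.3364 (33.64%), PC3 0.243 (24.3%);  cumulative: 0.4206, 0.757, 1


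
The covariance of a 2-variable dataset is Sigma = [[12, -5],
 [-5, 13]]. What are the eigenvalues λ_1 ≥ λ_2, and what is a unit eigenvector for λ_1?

Step 1 — characteristic polynomial of 2×2 Sigma:
  det(Sigma - λI) = λ² - trace · λ + det = 0.
  trace = 12 + 13 = 25, det = 12·13 - (-5)² = 131.
Step 2 — discriminant:
  Δ = trace² - 4·det = 625 - 524 = 101.
Step 3 — eigenvalues:
  λ = (trace ± √Δ)/2 = (25 ± 10.0499)/2,
  λ_1 = 17.5249,  λ_2 = 7.4751.

Step 4 — unit eigenvector for λ_1: solve (Sigma - λ_1 I)v = 0. First row:
  (12 - 17.5249)·v_x + (-5)·v_y = 0, i.e. (-5.5249)·v_x + (-5)·v_y = 0,
  so v ∝ (b, λ_1 - a) = (-5, 5.5249); multiply by -1 so the first entry is positive: u = (5, -5.5249).
  ||u|| = √((5)² + (-5.5249)²) = √(55.5249) ≈ 7.4515,
  v_1 = u/||u|| ≈ (0.671, -0.7415) (||v_1|| = 1).

λ_1 = 17.5249,  λ_2 = 7.4751;  v_1 ≈ (0.671, -0.7415)


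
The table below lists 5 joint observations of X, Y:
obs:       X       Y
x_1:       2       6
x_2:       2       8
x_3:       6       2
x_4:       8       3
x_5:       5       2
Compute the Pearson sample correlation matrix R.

Step 1 — column means:
  mean(X) = (2 + 2 + 6 + 8 + 5) / 5 = 23/5 = 4.6
  mean(Y) = (6 + 8 + 2 + 3 + 2) / 5 = 21/5 = 4.2

Step 2 — sample variances and covariances s[i,j] = (1/(n-1)) · Σ_k (x_{k,i} - mean_i) · (x_{k,j} - mean_j), with n-1 = 4:
  s[X,X] = ((-2.6)·(-2.6) + (-2.6)·(-2.6) + (1.4)·(1.4) + (3.4)·(3.4) + (0.4)·(0.4)) / 4 = 27.2/4 = 6.8
  s[X,Y] = ((-2.6)·(1.8) + (-2.6)·(3.8) + (1.4)·(-2.2) + (3.4)·(-1.2) + (0.4)·(-2.2)) / 4 = -22.6/4 = -5.65
  s[Y,Y] = ((1.8)·(1.8) + (3.8)·(3.8) + (-2.2)·(-2.2) + (-1.2)·(-1.2) + (-2.2)·(-2.2)) / 4 = 28.8/4 = 7.2
  Sample standard deviations s_i = √(s[i,i]):
  s(X) = √(6.8) = 2.6077
  s(Y) = √(7.2) = 2.6833

Step 3 — r_{ij} = s_{ij} / (s_i · s_j):
  r[X,X] = 1 (diagonal).
  r[X,Y] = -5.65 / (2.6077 · 2.6833) = -5.65 / 6.9971 = -0.8075
  r[Y,Y] = 1 (diagonal).

R is symmetric with unit diagonal. Assembling:

R = [[1, -0.8075],
 [-0.8075, 1]]


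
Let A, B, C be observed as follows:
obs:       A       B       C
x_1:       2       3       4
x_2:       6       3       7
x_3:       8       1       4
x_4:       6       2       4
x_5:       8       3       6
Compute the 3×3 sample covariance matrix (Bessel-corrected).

Step 1 — column means:
  mean(A) = (2 + 6 + 8 + 6 + 8) / 5 = 30/5 = 6
  mean(B) = (3 + 3 + 1 + 2 + 3) / 5 = 12/5 = 2.4
  mean(C) = (4 + 7 + 4 + 4 + 6) / 5 = 25/5 = 5

Step 2 — sample covariance S[i,j] = (1/(n-1)) · Σ_k (x_{k,i} - mean_i) · (x_{k,j} - mean_j), with n-1 = 4.
  S[A,A] = ((-4)·(-4) + (0)·(0) + (2)·(2) + (0)·(0) + (2)·(2)) / 4 = 24/4 = 6
  S[A,B] = ((-4)·(0.6) + (0)·(0.6) + (2)·(-1.4) + (0)·(-0.4) + (2)·(0.6)) / 4 = -4/4 = -1
  S[A,C] = ((-4)·(-1) + (0)·(2) + (2)·(-1) + (0)·(-1) + (2)·(1)) / 4 = 4/4 = 1
  S[B,B] = ((0.6)·(0.6) + (0.6)·(0.6) + (-1.4)·(-1.4) + (-0.4)·(-0.4) + (0.6)·(0.6)) / 4 = 3.2/4 = 0.8
  S[B,C] = ((0.6)·(-1) + (0.6)·(2) + (-1.4)·(-1) + (-0.4)·(-1) + (0.6)·(1)) / 4 = 3/4 = 0.75
  S[C,C] = ((-1)·(-1) + (2)·(2) + (-1)·(-1) + (-1)·(-1) + (1)·(1)) / 4 = 8/4 = 2

S is symmetric (S[j,i] = S[i,j]). Assembling:

S = [[6, -1, 1],
 [-1, 0.8, 0.75],
 [1, 0.75, 2]]


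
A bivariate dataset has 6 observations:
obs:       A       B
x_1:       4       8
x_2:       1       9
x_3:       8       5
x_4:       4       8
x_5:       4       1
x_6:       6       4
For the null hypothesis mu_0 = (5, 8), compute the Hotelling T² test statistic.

Step 1 — sample mean vector:
  mean(A) = (4 + 1 + 8 + 4 + 4 + 6) / 6 = 27/6 = 4.5
  mean(B) = (8 + 9 + 5 + 8 + 1 + 4) / 6 = 35/6 = 5.8333
  x̄ = (4.5, 5.8333),  deviation x̄ - mu_0 = (4.5, 5.8333) - (5, 8) = (-0.5, -2.1667).

Step 2 — sample covariance matrix, S[i,j] = (1/(n-1)) · Σ_k (x_{k,i} - mean_i) · (x_{k,j} - mean_j), divisor n-1 = 5:
  S[A,A] = ((-0.5)·(-0.5) + (-3.5)·(-3.5) + (3.5)·(3.5) + (-0.5)·(-0.5) + (-0.5)·(-0.5) + (1.5)·(1.5)) / 5 = 27.5/5 = 5.5
  S[A,B] = ((-0.5)·(2.1667) + (-3.5)·(3.1667) + (3.5)·(-0.8333) + (-0.5)·(2.1667) + (-0.5)·(-4.8333) + (1.5)·(-1.8333)) / 5 = -16.5/5 = -3.3
  S[B,B] = ((2.1667)·(2.1667) + (3.1667)·(3.1667) + (-0.8333)·(-0.8333) + (2.1667)·(2.1667) + (-4.8333)·(-4.8333) + (-1.8333)·(-1.8333)) / 5 = 46.8333/5 = 9.3667
  S = [[5.5, -3.3],
 [-3.3, 9.3667]].

Step 3 — invert S. det(S) = 5.5·9.3667 - (-3.3)² = 40.6267.
  S^{-1} = (1/det) · [[d, -b], [-b, a]] = [[0.2306, 0.0812],
 [0.0812, 0.1354]].

Step 4 — quadratic form (x̄ - mu_0)^T · S^{-1} · (x̄ - mu_0):
  S^{-1} · (x̄ - mu_0) = (-0.2913, -0.3339),
  (x̄ - mu_0)^T · [...] = (-0.5)·(-0.2913) + (-2.1667)·(-0.3339) = 0.8692.

Step 5 — scale by n: T² = 6 · 0.8692 = 5.215.

T² ≈ 5.215


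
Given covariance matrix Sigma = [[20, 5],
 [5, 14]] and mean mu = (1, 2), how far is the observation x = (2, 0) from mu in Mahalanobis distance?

Step 1 — centre the observation: (x - mu) = (1, -2).

Step 2 — invert Sigma. det(Sigma) = 20·14 - (5)² = 255.
  Sigma^{-1} = (1/det) · [[d, -b], [-b, a]] = [[0.0549, -0.0196],
 [-0.0196, 0.0784]].

Step 3 — form the quadratic (x - mu)^T · Sigma^{-1} · (x - mu):
  Sigma^{-1} · (x - mu) = (0.0941, -0.1765).
  (x - mu)^T · [Sigma^{-1} · (x - mu)] = (1)·(0.0941) + (-2)·(-0.1765) = 0.4471.

Step 4 — take square root: d = √(0.4471) ≈ 0.6686.

d(x, mu) = √(0.4471) ≈ 0.6686


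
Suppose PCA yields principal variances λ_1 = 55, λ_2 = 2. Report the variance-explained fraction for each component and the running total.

Step 1 — total variance = trace(Sigma) = Σ λ_i = 55 + 2 = 57.

Step 2 — fraction explained by component i = λ_i / Σ λ:
  PC1: 55/57 = 0.9649
  PC2: 2/57 = 0.0351

Step 3 — cumulative fraction after k components = (λ_1 + ... + λ_k) / Σ λ:
  k = 1: 55/57 = 0.9649
  k = 2: (55 + 2)/57 = 57/57 = 1

Summary (fraction, with percent):

explained: PC1 0.9649 (96.49%), PC2 0.0351 (3.51%);  cumulative: 0.9649, 1


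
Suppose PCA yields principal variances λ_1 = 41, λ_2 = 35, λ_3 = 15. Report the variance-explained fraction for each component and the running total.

Step 1 — total variance = trace(Sigma) = Σ λ_i = 41 + 35 + 15 = 91.

Step 2 — fraction explained by component i = λ_i / Σ λ:
  PC1: 41/91 = 0.4505
  PC2: 35/91 = 0.3846
  PC3: 15/91 = 0.1648

Step 3 — cumulative fraction after k components = (λ_1 + ... + λ_k) / Σ λ:
  k = 1: 41/91 = 0.4505
  k = 2: (41 + 35)/91 = 76/91 = 0.8352
  k = 3: (41 + 35 + 15)/91 = 91/91 = 1

Summary (fraction, with percent):

explained: PC1 0.4505 (45.05%), PC2 0.3846 (38.46%), PC3 0.1648 (16.48%);  cumulative: 0.4505, 0.8352, 1


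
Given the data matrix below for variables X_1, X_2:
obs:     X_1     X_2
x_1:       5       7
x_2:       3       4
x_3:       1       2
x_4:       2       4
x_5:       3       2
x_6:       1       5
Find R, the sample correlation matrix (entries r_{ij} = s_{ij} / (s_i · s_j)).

Step 1 — column means:
  mean(X_1) = (5 + 3 + 1 + 2 + 3 + 1) / 6 = 15/6 = 2.5
  mean(X_2) = (7 + 4 + 2 + 4 + 2 + 5) / 6 = 24/6 = 4

Step 2 — sample variances and covariances s[i,j] = (1/(n-1)) · Σ_k (x_{k,i} - mean_i) · (x_{k,j} - mean_j), with n-1 = 5:
  s[X_1,X_1] = ((2.5)·(2.5) + (0.5)·(0.5) + (-1.5)·(-1.5) + (-0.5)·(-0.5) + (0.5)·(0.5) + (-1.5)·(-1.5)) / 5 = 11.5/5 = 2.3
  s[X_1,X_2] = ((2.5)·(3) + (0.5)·(0) + (-1.5)·(-2) + (-0.5)·(0) + (0.5)·(-2) + (-1.5)·(1)) / 5 = 8/5 = 1.6
  s[X_2,X_2] = ((3)·(3) + (0)·(0) + (-2)·(-2) + (0)·(0) + (-2)·(-2) + (1)·(1)) / 5 = 18/5 = 3.6
  Sample standard deviations s_i = √(s[i,i]):
  s(X_1) = √(2.3) = 1.5166
  s(X_2) = √(3.6) = 1.8974

Step 3 — r_{ij} = s_{ij} / (s_i · s_j):
  r[X_1,X_1] = 1 (diagonal).
  r[X_1,X_2] = 1.6 / (1.5166 · 1.8974) = 1.6 / 2.8775 = 0.556
  r[X_2,X_2] = 1 (diagonal).

R is symmetric with unit diagonal. Assembling:

R = [[1, 0.556],
 [0.556, 1]]


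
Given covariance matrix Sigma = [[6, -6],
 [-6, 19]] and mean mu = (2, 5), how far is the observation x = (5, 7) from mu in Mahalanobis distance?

Step 1 — centre the observation: (x - mu) = (3, 2).

Step 2 — invert Sigma. det(Sigma) = 6·19 - (-6)² = 78.
  Sigma^{-1} = (1/det) · [[d, -b], [-b, a]] = [[0.2436, 0.0769],
 [0.0769, 0.0769]].

Step 3 — form the quadratic (x - mu)^T · Sigma^{-1} · (x - mu):
  Sigma^{-1} · (x - mu) = (0.8846, 0.3846).
  (x - mu)^T · [Sigma^{-1} · (x - mu)] = (3)·(0.8846) + (2)·(0.3846) = 3.4231.

Step 4 — take square root: d = √(3.4231) ≈ 1.8502.

d(x, mu) = √(3.4231) ≈ 1.8502


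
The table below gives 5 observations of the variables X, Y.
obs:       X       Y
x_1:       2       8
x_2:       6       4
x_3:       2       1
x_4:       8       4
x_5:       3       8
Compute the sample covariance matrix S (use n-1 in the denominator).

Step 1 — column means:
  mean(X) = (2 + 6 + 2 + 8 + 3) / 5 = 21/5 = 4.2
  mean(Y) = (8 + 4 + 1 + 4 + 8) / 5 = 25/5 = 5

Step 2 — sample covariance S[i,j] = (1/(n-1)) · Σ_k (x_{k,i} - mean_i) · (x_{k,j} - mean_j), with n-1 = 4.
  S[X,X] = ((-2.2)·(-2.2) + (1.8)·(1.8) + (-2.2)·(-2.2) + (3.8)·(3.8) + (-1.2)·(-1.2)) / 4 = 28.8/4 = 7.2
  S[X,Y] = ((-2.2)·(3) + (1.8)·(-1) + (-2.2)·(-4) + (3.8)·(-1) + (-1.2)·(3)) / 4 = -7/4 = -1.75
  S[Y,Y] = ((3)·(3) + (-1)·(-1) + (-4)·(-4) + (-1)·(-1) + (3)·(3)) / 4 = 36/4 = 9

S is symmetric (S[j,i] = S[i,j]). Assembling:

S = [[7.2, -1.75],
 [-1.75, 9]]


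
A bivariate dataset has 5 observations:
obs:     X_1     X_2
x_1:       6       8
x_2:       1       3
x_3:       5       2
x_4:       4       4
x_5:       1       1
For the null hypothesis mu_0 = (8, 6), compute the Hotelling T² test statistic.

Step 1 — sample mean vector:
  mean(X_1) = (6 + 1 + 5 + 4 + 1) / 5 = 17/5 = 3.4
  mean(X_2) = (8 + 3 + 2 + 4 + 1) / 5 = 18/5 = 3.6
  x̄ = (3.4, 3.6),  deviation x̄ - mu_0 = (3.4, 3.6) - (8, 6) = (-4.6, -2.4).

Step 2 — sample covariance matrix, S[i,j] = (1/(n-1)) · Σ_k (x_{k,i} - mean_i) · (x_{k,j} - mean_j), divisor n-1 = 4:
  S[X_1,X_1] = ((2.6)·(2.6) + (-2.4)·(-2.4) + (1.6)·(1.6) + (0.6)·(0.6) + (-2.4)·(-2.4)) / 4 = 21.2/4 = 5.3
  S[X_1,X_2] = ((2.6)·(4.4) + (-2.4)·(-0.6) + (1.6)·(-1.6) + (0.6)·(0.4) + (-2.4)·(-2.6)) / 4 = 16.8/4 = 4.2
  S[X_2,X_2] = ((4.4)·(4.4) + (-0.6)·(-0.6) + (-1.6)·(-1.6) + (0.4)·(0.4) + (-2.6)·(-2.6)) / 4 = 29.2/4 = 7.3
  S = [[5.3, 4.2],
 [4.2, 7.3]].

Step 3 — invert S. det(S) = 5.3·7.3 - (4.2)² = 21.05.
  S^{-1} = (1/det) · [[d, -b], [-b, a]] = [[0.3468, -0.1995],
 [-0.1995, 0.2518]].

Step 4 — quadratic form (x̄ - mu_0)^T · S^{-1} · (x̄ - mu_0):
  S^{-1} · (x̄ - mu_0) = (-1.1164, 0.3135),
  (x̄ - mu_0)^T · [...] = (-4.6)·(-1.1164) + (-2.4)·(0.3135) = 4.3829.

Step 5 — scale by n: T² = 5 · 4.3829 = 21.9145.

T² ≈ 21.9145


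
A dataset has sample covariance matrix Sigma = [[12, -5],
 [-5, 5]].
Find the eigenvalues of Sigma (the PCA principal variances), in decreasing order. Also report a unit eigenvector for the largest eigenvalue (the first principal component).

Step 1 — characteristic polynomial of 2×2 Sigma:
  det(Sigma - λI) = λ² - trace · λ + det = 0.
  trace = 12 + 5 = 17, det = 12·5 - (-5)² = 35.
Step 2 — discriminant:
  Δ = trace² - 4·det = 289 - 140 = 149.
Step 3 — eigenvalues:
  λ = (trace ± √Δ)/2 = (17 ± 12.2066)/2,
  λ_1 = 14.6033,  λ_2 = 2.3967.

Step 4 — unit eigenvector for λ_1: solve (Sigma - λ_1 I)v = 0. First row:
  (12 - 14.6033)·v_x + (-5)·v_y = 0, i.e. (-2.6033)·v_x + (-5)·v_y = 0,
  so v ∝ (b, λ_1 - a) = (-5, 2.6033); multiply by -1 so the first entry is positive: u = (5, -2.6033).
  ||u|| = √((5)² + (-2.6033)²) = √(31.7771) ≈ 5.6371,
  v_1 = u/||u|| ≈ (0.887, -0.4618) (||v_1|| = 1).

λ_1 = 14.6033,  λ_2 = 2.3967;  v_1 ≈ (0.887, -0.4618)


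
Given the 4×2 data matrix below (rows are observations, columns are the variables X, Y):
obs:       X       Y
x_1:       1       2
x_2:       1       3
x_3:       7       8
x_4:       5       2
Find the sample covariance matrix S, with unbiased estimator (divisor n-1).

Step 1 — column means:
  mean(X) = (1 + 1 + 7 + 5) / 4 = 14/4 = 3.5
  mean(Y) = (2 + 3 + 8 + 2) / 4 = 15/4 = 3.75

Step 2 — sample covariance S[i,j] = (1/(n-1)) · Σ_k (x_{k,i} - mean_i) · (x_{k,j} - mean_j), with n-1 = 3.
  S[X,X] = ((-2.5)·(-2.5) + (-2.5)·(-2.5) + (3.5)·(3.5) + (1.5)·(1.5)) / 3 = 27/3 = 9
  S[X,Y] = ((-2.5)·(-1.75) + (-2.5)·(-0.75) + (3.5)·(4.25) + (1.5)·(-1.75)) / 3 = 18.5/3 = 6.1667
  S[Y,Y] = ((-1.75)·(-1.75) + (-0.75)·(-0.75) + (4.25)·(4.25) + (-1.75)·(-1.75)) / 3 = 24.75/3 = 8.25

S is symmetric (S[j,i] = S[i,j]). Assembling:

S = [[9, 6.1667],
 [6.1667, 8.25]]


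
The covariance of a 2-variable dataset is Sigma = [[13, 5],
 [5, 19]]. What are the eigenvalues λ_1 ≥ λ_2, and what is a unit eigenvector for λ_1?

Step 1 — characteristic polynomial of 2×2 Sigma:
  det(Sigma - λI) = λ² - trace · λ + det = 0.
  trace = 13 + 19 = 32, det = 13·19 - (5)² = 222.
Step 2 — discriminant:
  Δ = trace² - 4·det = 1024 - 888 = 136.
Step 3 — eigenvalues:
  λ = (trace ± √Δ)/2 = (32 ± 11.6619)/2,
  λ_1 = 21.831,  λ_2 = 10.169.

Step 4 — unit eigenvector for λ_1: solve (Sigma - λ_1 I)v = 0. First row:
  (13 - 21.831)·v_x + (5)·v_y = 0, i.e. (-8.831)·v_x + (5)·v_y = 0,
  so v ∝ (b, λ_1 - a) = (5, 8.831) = u.
  ||u|| = √((5)² + (8.831)²) = √(102.9857) ≈ 10.1482,
  v_1 = u/||u|| ≈ (0.4927, 0.8702) (||v_1|| = 1).

λ_1 = 21.831,  λ_2 = 10.169;  v_1 ≈ (0.4927, 0.8702)


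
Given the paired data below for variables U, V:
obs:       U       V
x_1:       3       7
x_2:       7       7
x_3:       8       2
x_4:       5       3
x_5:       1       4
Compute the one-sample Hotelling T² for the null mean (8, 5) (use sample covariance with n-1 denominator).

Step 1 — sample mean vector:
  mean(U) = (3 + 7 + 8 + 5 + 1) / 5 = 24/5 = 4.8
  mean(V) = (7 + 7 + 2 + 3 + 4) / 5 = 23/5 = 4.6
  x̄ = (4.8, 4.6),  deviation x̄ - mu_0 = (4.8, 4.6) - (8, 5) = (-3.2, -0.4).

Step 2 — sample covariance matrix, S[i,j] = (1/(n-1)) · Σ_k (x_{k,i} - mean_i) · (x_{k,j} - mean_j), divisor n-1 = 4:
  S[U,U] = ((-1.8)·(-1.8) + (2.2)·(2.2) + (3.2)·(3.2) + (0.2)·(0.2) + (-3.8)·(-3.8)) / 4 = 32.8/4 = 8.2
  S[U,V] = ((-1.8)·(2.4) + (2.2)·(2.4) + (3.2)·(-2.6) + (0.2)·(-1.6) + (-3.8)·(-0.6)) / 4 = -5.4/4 = -1.35
  S[V,V] = ((2.4)·(2.4) + (2.4)·(2.4) + (-2.6)·(-2.6) + (-1.6)·(-1.6) + (-0.6)·(-0.6)) / 4 = 21.2/4 = 5.3
  S = [[8.2, -1.35],
 [-1.35, 5.3]].

Step 3 — invert S. det(S) = 8.2·5.3 - (-1.35)² = 41.6375.
  S^{-1} = (1/det) · [[d, -b], [-b, a]] = [[0.1273, 0.0324],
 [0.0324, 0.1969]].

Step 4 — quadratic form (x̄ - mu_0)^T · S^{-1} · (x̄ - mu_0):
  S^{-1} · (x̄ - mu_0) = (-0.4203, -0.1825),
  (x̄ - mu_0)^T · [...] = (-3.2)·(-0.4203) + (-0.4)·(-0.1825) = 1.418.

Step 5 — scale by n: T² = 5 · 1.418 = 7.0898.

T² ≈ 7.0898


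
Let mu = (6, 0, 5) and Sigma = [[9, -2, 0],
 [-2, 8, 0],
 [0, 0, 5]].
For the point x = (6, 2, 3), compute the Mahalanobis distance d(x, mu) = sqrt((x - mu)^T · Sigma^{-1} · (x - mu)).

Step 1 — centre the observation: (x - mu) = (0, 2, -2).

Step 2 — invert Sigma (cofactor / det for 3×3, or solve directly):
  Sigma^{-1} = [[0.1176, 0.0294, 0],
 [0.0294, 0.1324, 0],
 [0, 0, 0.2]].

Step 3 — form the quadratic (x - mu)^T · Sigma^{-1} · (x - mu):
  Sigma^{-1} · (x - mu) = (0.0588, 0.2647, -0.4).
  (x - mu)^T · [Sigma^{-1} · (x - mu)] = (0)·(0.0588) + (2)·(0.2647) + (-2)·(-0.4) = 1.3294.

Step 4 — take square root: d = √(1.3294) ≈ 1.153.

d(x, mu) = √(1.3294) ≈ 1.153


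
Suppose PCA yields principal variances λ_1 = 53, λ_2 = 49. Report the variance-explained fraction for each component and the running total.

Step 1 — total variance = trace(Sigma) = Σ λ_i = 53 + 49 = 102.

Step 2 — fraction explained by component i = λ_i / Σ λ:
  PC1: 53/102 = 0.5196
  PC2: 49/102 = 0.4804

Step 3 — cumulative fraction after k components = (λ_1 + ... + λ_k) / Σ λ:
  k = 1: 53/102 = 0.5196
  k = 2: (53 + 49)/102 = 102/102 = 1

Summary (fraction, with percent):

explained: PC1 0.5196 (51.96%), PC2 0.4804 (48.04%);  cumulative: 0.5196, 1


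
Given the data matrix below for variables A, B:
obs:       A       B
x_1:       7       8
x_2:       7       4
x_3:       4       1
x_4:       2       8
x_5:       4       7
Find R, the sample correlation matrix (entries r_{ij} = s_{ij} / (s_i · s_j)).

Step 1 — column means:
  mean(A) = (7 + 7 + 4 + 2 + 4) / 5 = 24/5 = 4.8
  mean(B) = (8 + 4 + 1 + 8 + 7) / 5 = 28/5 = 5.6

Step 2 — sample variances and covariances s[i,j] = (1/(n-1)) · Σ_k (x_{k,i} - mean_i) · (x_{k,j} - mean_j), with n-1 = 4:
  s[A,A] = ((2.2)·(2.2) + (2.2)·(2.2) + (-0.8)·(-0.8) + (-2.8)·(-2.8) + (-0.8)·(-0.8)) / 4 = 18.8/4 = 4.7
  s[A,B] = ((2.2)·(2.4) + (2.2)·(-1.6) + (-0.8)·(-4.6) + (-2.8)·(2.4) + (-0.8)·(1.4)) / 4 = -2.4/4 = -0.6
  s[B,B] = ((2.4)·(2.4) + (-1.6)·(-1.6) + (-4.6)·(-4.6) + (2.4)·(2.4) + (1.4)·(1.4)) / 4 = 37.2/4 = 9.3
  Sample standard deviations s_i = √(s[i,i]):
  s(A) = √(4.7) = 2.1679
  s(B) = √(9.3) = 3.0496

Step 3 — r_{ij} = s_{ij} / (s_i · s_j):
  r[A,A] = 1 (diagonal).
  r[A,B] = -0.6 / (2.1679 · 3.0496) = -0.6 / 6.6114 = -0.0908
  r[B,B] = 1 (diagonal).

R is symmetric with unit diagonal. Assembling:

R = [[1, -0.0908],
 [-0.0908, 1]]


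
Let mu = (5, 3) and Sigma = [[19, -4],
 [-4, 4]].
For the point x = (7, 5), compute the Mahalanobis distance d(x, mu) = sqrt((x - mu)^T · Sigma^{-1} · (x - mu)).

Step 1 — centre the observation: (x - mu) = (2, 2).

Step 2 — invert Sigma. det(Sigma) = 19·4 - (-4)² = 60.
  Sigma^{-1} = (1/det) · [[d, -b], [-b, a]] = [[0.0667, 0.0667],
 [0.0667, 0.3167]].

Step 3 — form the quadratic (x - mu)^T · Sigma^{-1} · (x - mu):
  Sigma^{-1} · (x - mu) = (0.2667, 0.7667).
  (x - mu)^T · [Sigma^{-1} · (x - mu)] = (2)·(0.2667) + (2)·(0.7667) = 2.0667.

Step 4 — take square root: d = √(2.0667) ≈ 1.4376.

d(x, mu) = √(2.0667) ≈ 1.4376


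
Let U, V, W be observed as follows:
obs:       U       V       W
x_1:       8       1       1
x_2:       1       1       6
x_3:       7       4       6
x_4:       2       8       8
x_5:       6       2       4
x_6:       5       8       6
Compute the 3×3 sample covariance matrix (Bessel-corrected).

Step 1 — column means:
  mean(U) = (8 + 1 + 7 + 2 + 6 + 5) / 6 = 29/6 = 4.8333
  mean(V) = (1 + 1 + 4 + 8 + 2 + 8) / 6 = 24/6 = 4
  mean(W) = (1 + 6 + 6 + 8 + 4 + 6) / 6 = 31/6 = 5.1667

Step 2 — sample covariance S[i,j] = (1/(n-1)) · Σ_k (x_{k,i} - mean_i) · (x_{k,j} - mean_j), with n-1 = 5.
  S[U,U] = ((3.1667)·(3.1667) + (-3.8333)·(-3.8333) + (2.1667)·(2.1667) + (-2.8333)·(-2.8333) + (1.1667)·(1.1667) + (0.1667)·(0.1667)) / 5 = 38.8333/5 = 7.7667
  S[U,V] = ((3.1667)·(-3) + (-3.8333)·(-3) + (2.1667)·(0) + (-2.8333)·(4) + (1.1667)·(-2) + (0.1667)·(4)) / 5 = -11/5 = -2.2
  S[U,W] = ((3.1667)·(-4.1667) + (-3.8333)·(0.8333) + (2.1667)·(0.8333) + (-2.8333)·(2.8333) + (1.1667)·(-1.1667) + (0.1667)·(0.8333)) / 5 = -23.8333/5 = -4.7667
  S[V,V] = ((-3)·(-3) + (-3)·(-3) + (0)·(0) + (4)·(4) + (-2)·(-2) + (4)·(4)) / 5 = 54/5 = 10.8
  S[V,W] = ((-3)·(-4.1667) + (-3)·(0.8333) + (0)·(0.8333) + (4)·(2.8333) + (-2)·(-1.1667) + (4)·(0.8333)) / 5 = 27/5 = 5.4
  S[W,W] = ((-4.1667)·(-4.1667) + (0.8333)·(0.8333) + (0.8333)·(0.8333) + (2.8333)·(2.8333) + (-1.1667)·(-1.1667) + (0.8333)·(0.8333)) / 5 = 28.8333/5 = 5.7667

S is symmetric (S[j,i] = S[i,j]). Assembling:

S = [[7.7667, -2.2, -4.7667],
 [-2.2, 10.8, 5.4],
 [-4.7667, 5.4, 5.7667]]


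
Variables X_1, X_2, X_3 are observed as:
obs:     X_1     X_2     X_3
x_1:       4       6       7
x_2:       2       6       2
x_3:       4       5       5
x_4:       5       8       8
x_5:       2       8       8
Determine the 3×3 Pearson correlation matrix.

Step 1 — column means:
  mean(X_1) = (4 + 2 + 4 + 5 + 2) / 5 = 17/5 = 3.4
  mean(X_2) = (6 + 6 + 5 + 8 + 8) / 5 = 33/5 = 6.6
  mean(X_3) = (7 + 2 + 5 + 8 + 8) / 5 = 30/5 = 6

Step 2 — sample variances and covariances s[i,j] = (1/(n-1)) · Σ_k (x_{k,i} - mean_i) · (x_{k,j} - mean_j), with n-1 = 4:
  s[X_1,X_1] = ((0.6)·(0.6) + (-1.4)·(-1.4) + (0.6)·(0.6) + (1.6)·(1.6) + (-1.4)·(-1.4)) / 4 = 7.2/4 = 1.8
  s[X_1,X_2] = ((0.6)·(-0.6) + (-1.4)·(-0.6) + (0.6)·(-1.6) + (1.6)·(1.4) + (-1.4)·(1.4)) / 4 = -0.2/4 = -0.05
  s[X_1,X_3] = ((0.6)·(1) + (-1.4)·(-4) + (0.6)·(-1) + (1.6)·(2) + (-1.4)·(2)) / 4 = 6/4 = 1.5
  s[X_2,X_2] = ((-0.6)·(-0.6) + (-0.6)·(-0.6) + (-1.6)·(-1.6) + (1.4)·(1.4) + (1.4)·(1.4)) / 4 = 7.2/4 = 1.8
  s[X_2,X_3] = ((-0.6)·(1) + (-0.6)·(-4) + (-1.6)·(-1) + (1.4)·(2) + (1.4)·(2)) / 4 = 9/4 = 2.25
  s[X_3,X_3] = ((1)·(1) + (-4)·(-4) + (-1)·(-1) + (2)·(2) + (2)·(2)) / 4 = 26/4 = 6.5
  Sample standard deviations s_i = √(s[i,i]):
  s(X_1) = √(1.8) = 1.3416
  s(X_2) = √(1.8) = 1.3416
  s(X_3) = √(6.5) = 2.5495

Step 3 — r_{ij} = s_{ij} / (s_i · s_j):
  r[X_1,X_1] = 1 (diagonal).
  r[X_1,X_2] = -0.05 / (1.3416 · 1.3416) = -0.05 / 1.8 = -0.0278
  r[X_1,X_3] = 1.5 / (1.3416 · 2.5495) = 1.5 / 3.4205 = 0.4385
  r[X_2,X_2] = 1 (diagonal).
  r[X_2,X_3] = 2.25 / (1.3416 · 2.5495) = 2.25 / 3.4205 = 0.6578
  r[X_3,X_3] = 1 (diagonal).

R is symmetric with unit diagonal. Assembling:

R = [[1, -0.0278, 0.4385],
 [-0.0278, 1, 0.6578],
 [0.4385, 0.6578, 1]]


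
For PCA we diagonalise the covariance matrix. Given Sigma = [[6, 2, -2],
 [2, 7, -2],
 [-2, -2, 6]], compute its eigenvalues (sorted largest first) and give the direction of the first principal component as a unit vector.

Step 1 — characteristic polynomial p(λ) = det(λI - Sigma) = λ³ - tr·λ² + c_1·λ - det, where tr = trace, c_1 = sum of the principal 2×2 minors, det = det(Sigma):
  tr = 6 + 7 + 6 = 19,
  c_1 = (6·7 - (2)²) + (6·6 - (-2)²) + (7·6 - (-2)²) = 38 + 32 + 38 = 108,
  det = 6·(7·6 - (-2)²) - (2)·((2)·6 - (-2)·(-2)) + (-2)·((2)·(-2) - 7·(-2)) = 6·(38) - (2)·(8) + (-2)·(10) = 192.
  So p(λ) = λ³ - 19λ² + 108λ - 192.
Step 2 — look for an integer root (rational root theorem: any rational root is an integer divisor of 192). Testing λ = 4:
  p(4) = 64 - 304 + 432 - 192 = 0  ✓
  Dividing out (λ - 4): p(λ) = (λ - 4)(λ² - 15λ + 48).
Step 3 — remaining eigenvalues from the quadratic λ² - 15λ + 48 = 0:
  Δ = 15² - 4·48 = 225 - 192 = 33,  λ = (15 ± √33)/2 = (15 ± 5.7446)/2 ≈ 10.3723 or 4.6277.
  Sorted: λ_1 = 10.3723,  λ_2 = 4.6277,  λ_3 = 4  (check: sum = 19 = tr ✓).

Step 4 — unit eigenvector for λ_1 ≈ 10.3723: v spans the null space of (Sigma - λ_1 I), whose rows are
  r_1 = (-4.3723, 2, -2),  r_2 = (2, -3.3723, -2),  r_3 = (-2, -2, -4.3723).
  v is orthogonal to every row, so take v ∝ r_1 × r_2 = ((2)·(-2) - (-2)·(-3.3723), (-2)·(2) - (-4.3723)·(-2), (-4.3723)·(-3.3723) - (2)·(2)) ≈ (-10.7446, -12.7446, 10.7446).
  Rescale (multiply by -1 so the first nonzero entry is positive): u = (10.7446, 12.7446, -10.7446).
  ||u|| = √((10.7446)² + (12.7446)² + (-10.7446)²) = √(393.3151) ≈ 19.8322,  v_1 = u/||u|| ≈ (0.5418, 0.6426, -0.5418) (||v_1|| = 1).

λ_1 = 10.3723,  λ_2 = 4.6277,  λ_3 = 4;  v_1 ≈ (0.5418, 0.6426, -0.5418)


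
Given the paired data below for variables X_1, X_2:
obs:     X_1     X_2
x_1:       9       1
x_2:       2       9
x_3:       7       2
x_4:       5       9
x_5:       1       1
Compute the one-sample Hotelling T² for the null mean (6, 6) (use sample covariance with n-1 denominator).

Step 1 — sample mean vector:
  mean(X_1) = (9 + 2 + 7 + 5 + 1) / 5 = 24/5 = 4.8
  mean(X_2) = (1 + 9 + 2 + 9 + 1) / 5 = 22/5 = 4.4
  x̄ = (4.8, 4.4),  deviation x̄ - mu_0 = (4.8, 4.4) - (6, 6) = (-1.2, -1.6).

Step 2 — sample covariance matrix, S[i,j] = (1/(n-1)) · Σ_k (x_{k,i} - mean_i) · (x_{k,j} - mean_j), divisor n-1 = 4:
  S[X_1,X_1] = ((4.2)·(4.2) + (-2.8)·(-2.8) + (2.2)·(2.2) + (0.2)·(0.2) + (-3.8)·(-3.8)) / 4 = 44.8/4 = 11.2
  S[X_1,X_2] = ((4.2)·(-3.4) + (-2.8)·(4.6) + (2.2)·(-2.4) + (0.2)·(4.6) + (-3.8)·(-3.4)) / 4 = -18.6/4 = -4.65
  S[X_2,X_2] = ((-3.4)·(-3.4) + (4.6)·(4.6) + (-2.4)·(-2.4) + (4.6)·(4.6) + (-3.4)·(-3.4)) / 4 = 71.2/4 = 17.8
  S = [[11.2, -4.65],
 [-4.65, 17.8]].

Step 3 — invert S. det(S) = 11.2·17.8 - (-4.65)² = 177.7375.
  S^{-1} = (1/det) · [[d, -b], [-b, a]] = [[0.1001, 0.0262],
 [0.0262, 0.063]].

Step 4 — quadratic form (x̄ - mu_0)^T · S^{-1} · (x̄ - mu_0):
  S^{-1} · (x̄ - mu_0) = (-0.162, -0.1322),
  (x̄ - mu_0)^T · [...] = (-1.2)·(-0.162) + (-1.6)·(-0.1322) = 0.406.

Step 5 — scale by n: T² = 5 · 0.406 = 2.03.

T² ≈ 2.03


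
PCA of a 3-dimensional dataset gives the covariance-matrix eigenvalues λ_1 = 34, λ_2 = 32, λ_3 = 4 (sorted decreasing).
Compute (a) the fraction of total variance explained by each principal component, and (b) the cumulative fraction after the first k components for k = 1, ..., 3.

Step 1 — total variance = trace(Sigma) = Σ λ_i = 34 + 32 + 4 = 70.

Step 2 — fraction explained by component i = λ_i / Σ λ:
  PC1: 34/70 = 0.4857
  PC2: 32/70 = 0.4571
  PC3: 4/70 = 0.0571

Step 3 — cumulative fraction after k components = (λ_1 + ... + λ_k) / Σ λ:
  k = 1: 34/70 = 0.4857
  k = 2: (34 + 32)/70 = 66/70 = 0.9429
  k = 3: (34 + 32 + 4)/70 = 70/70 = 1

Summary (fraction, with percent):

explained: PC1 0.4857 (48.57%), PC2 0.4571 (45.71%), PC3 0.0571 (5.71%);  cumulative: 0.4857, 0.9429, 1


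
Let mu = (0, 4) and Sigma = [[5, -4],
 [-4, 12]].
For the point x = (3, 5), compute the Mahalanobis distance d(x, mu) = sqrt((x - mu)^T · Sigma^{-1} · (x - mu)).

Step 1 — centre the observation: (x - mu) = (3, 1).

Step 2 — invert Sigma. det(Sigma) = 5·12 - (-4)² = 44.
  Sigma^{-1} = (1/det) · [[d, -b], [-b, a]] = [[0.2727, 0.0909],
 [0.0909, 0.1136]].

Step 3 — form the quadratic (x - mu)^T · Sigma^{-1} · (x - mu):
  Sigma^{-1} · (x - mu) = (0.9091, 0.3864).
  (x - mu)^T · [Sigma^{-1} · (x - mu)] = (3)·(0.9091) + (1)·(0.3864) = 3.1136.

Step 4 — take square root: d = √(3.1136) ≈ 1.7645.

d(x, mu) = √(3.1136) ≈ 1.7645
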